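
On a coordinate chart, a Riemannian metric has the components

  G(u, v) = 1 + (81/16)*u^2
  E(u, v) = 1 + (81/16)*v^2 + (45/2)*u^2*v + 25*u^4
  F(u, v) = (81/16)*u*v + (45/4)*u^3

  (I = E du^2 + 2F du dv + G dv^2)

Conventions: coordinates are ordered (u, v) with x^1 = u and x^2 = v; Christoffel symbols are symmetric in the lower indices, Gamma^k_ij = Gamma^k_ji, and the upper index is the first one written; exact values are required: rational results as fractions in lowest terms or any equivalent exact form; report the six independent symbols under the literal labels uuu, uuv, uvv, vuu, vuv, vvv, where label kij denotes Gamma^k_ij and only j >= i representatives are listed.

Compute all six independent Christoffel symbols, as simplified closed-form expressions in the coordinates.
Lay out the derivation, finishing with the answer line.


E = 1 + (81/16)*v^2 + (45/2)*u^2*v + 25*u^4; F = (81/16)*u*v + (45/4)*u^3; G = 1 + (81/16)*u^2
Gamma^k_ij = (1/2) g^{kl} (d_i g_jl + d_j g_il - d_l g_ij), with g^inv = (1/(EG-F^2)) [[G, -F], [-F, E]]
first partials: E_u = 45*u*v + 100*u^3, E_v = (81/8)*v + (45/2)*u^2, F_u = (81/16)*v + (135/4)*u^2, F_v = (81/16)*u, G_u = (81/8)*u, G_v = 0
D = EG - F^2 = 1 + (81/16)*v^2 + (81/16)*u^2 + (45/2)*u^2*v + 25*u^4
expanded: Gamma^u_uu = (G E_u - 2F F_u + F E_v)/(2D), Gamma^u_uv = (G E_v - F G_u)/(2D), Gamma^u_vv = (2G F_v - G G_u - F G_v)/(2D), Gamma^v_uu = (2E F_u - E E_v - F E_u)/(2D), Gamma^v_uv = (E G_u - F E_v)/(2D), Gamma^v_vv = (E G_v - 2F F_v + F G_u)/(2D); substitute and cancel common factors

Answer: Gamma_uuu = (800*u^3 + 360*u*v)/(400*u^4 + 360*u^2*v + 81*u^2 + 81*v^2 + 16), Gamma_uuv = (180*u^2 + 81*v)/(400*u^4 + 360*u^2*v + 81*u^2 + 81*v^2 + 16), Gamma_uvv = 0, Gamma_vuu = 360*u^2/(400*u^4 + 360*u^2*v + 81*u^2 + 81*v^2 + 16), Gamma_vuv = 81*u/(400*u^4 + 360*u^2*v + 81*u^2 + 81*v^2 + 16), Gamma_vvv = 0


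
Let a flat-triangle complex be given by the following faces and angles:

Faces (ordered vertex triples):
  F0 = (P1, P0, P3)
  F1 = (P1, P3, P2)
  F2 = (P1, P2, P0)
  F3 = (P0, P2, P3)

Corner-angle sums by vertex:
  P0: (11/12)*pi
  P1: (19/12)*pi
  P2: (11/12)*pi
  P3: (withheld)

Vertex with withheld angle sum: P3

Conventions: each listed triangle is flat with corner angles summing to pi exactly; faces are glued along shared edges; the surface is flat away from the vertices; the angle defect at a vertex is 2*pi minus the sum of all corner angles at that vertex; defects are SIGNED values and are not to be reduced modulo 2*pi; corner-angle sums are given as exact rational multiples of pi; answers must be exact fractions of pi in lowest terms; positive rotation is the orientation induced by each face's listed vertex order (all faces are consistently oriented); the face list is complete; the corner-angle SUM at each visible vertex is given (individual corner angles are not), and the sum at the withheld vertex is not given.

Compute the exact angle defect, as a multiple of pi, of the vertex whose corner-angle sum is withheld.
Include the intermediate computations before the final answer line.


V = 4, E = 6, F = 4; chi = V - E + F = 2
Gauss-Bonnet: total defect = 2*pi*chi = 4*pi; visible defects sum to (31/12)*pi

Answer: defect(P3) = (17/12)*pi


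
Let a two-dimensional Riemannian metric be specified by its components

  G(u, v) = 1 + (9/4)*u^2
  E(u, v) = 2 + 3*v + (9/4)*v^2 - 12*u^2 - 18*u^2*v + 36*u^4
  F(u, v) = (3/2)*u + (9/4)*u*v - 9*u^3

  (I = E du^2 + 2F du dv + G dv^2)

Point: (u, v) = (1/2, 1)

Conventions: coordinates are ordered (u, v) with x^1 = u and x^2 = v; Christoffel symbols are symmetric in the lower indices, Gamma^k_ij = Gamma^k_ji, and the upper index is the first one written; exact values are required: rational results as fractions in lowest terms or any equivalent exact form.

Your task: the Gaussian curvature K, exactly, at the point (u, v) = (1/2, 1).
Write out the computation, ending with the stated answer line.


E = 2, F = 3/4, G = 25/16, EG - F^2 = 41/16 at the point
E_u = -12, E_v = 3, F_u = -3, F_v = 9/8, G_u = 9/4, G_v = 0
E_vv = 9/2, F_uv = 9/4, G_uu = 9/2
Compute both Brioschi determinants and normalise by (EG - F^2)^2.
M1 = [[-E_vv/2 + F_uv - G_uu/2, E_u/2, F_u - E_v/2], [F_v - G_u/2, E, F], [G_v/2, F, G]] = [[-9/4, -6, -9/2], [0, 2, 3/4], [0, 3/4, 25/16]]; det M1 = -369/64
M2 = [[0, E_v/2, G_u/2], [E_v/2, E, F], [G_u/2, F, G]] = [[0, 3/2, 9/8], [3/2, 2, 3/4], [9/8, 3/4, 25/16]]; det M2 = -225/64
det M1 - det M2 = -9/4; K = -9/4 / (41/16)^2 = -576/1681

Answer: K = -576/1681


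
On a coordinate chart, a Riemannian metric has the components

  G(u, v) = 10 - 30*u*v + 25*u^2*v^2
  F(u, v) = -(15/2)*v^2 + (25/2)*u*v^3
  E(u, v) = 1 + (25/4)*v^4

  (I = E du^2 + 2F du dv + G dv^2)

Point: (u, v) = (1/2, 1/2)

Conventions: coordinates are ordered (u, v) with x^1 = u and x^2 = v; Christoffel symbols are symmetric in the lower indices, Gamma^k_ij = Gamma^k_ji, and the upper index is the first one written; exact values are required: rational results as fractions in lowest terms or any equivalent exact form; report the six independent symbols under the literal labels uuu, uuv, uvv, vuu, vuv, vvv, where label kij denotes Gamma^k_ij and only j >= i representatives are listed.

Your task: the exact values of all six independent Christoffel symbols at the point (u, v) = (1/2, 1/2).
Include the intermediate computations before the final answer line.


E = 89/64, F = -35/32, G = 65/16 at the point
E_u = 0, E_v = 25/8, F_u = 25/16, F_v = -45/16, G_u = -35/4, G_v = -35/4
EG - F^2 = 285/64;  g^inv = (64/285) * [[65/16, 35/32], [35/32, 89/64]]
first-kind symbols [ij,l] = (1/2)(d_i g_jl + d_j g_il - d_l g_ij): [uu,u] = E_u/2 = 0, [uu,v] = F_u - E_v/2 = 0, [uv,u] = E_v/2 = 25/16, [uv,v] = G_u/2 = -35/8, [vv,u] = F_v - G_u/2 = 25/16, [vv,v] = G_v/2 = -35/8
Gamma^u_ij = (G*[ij,u] - F*[ij,v])/(EG - F^2), Gamma^v_ij = (E*[ij,v] - F*[ij,u])/(EG - F^2)

Answer: Gamma_uuu = 0, Gamma_uuv = 20/57, Gamma_uvv = 20/57, Gamma_vuu = 0, Gamma_vuv = -56/57, Gamma_vvv = -56/57


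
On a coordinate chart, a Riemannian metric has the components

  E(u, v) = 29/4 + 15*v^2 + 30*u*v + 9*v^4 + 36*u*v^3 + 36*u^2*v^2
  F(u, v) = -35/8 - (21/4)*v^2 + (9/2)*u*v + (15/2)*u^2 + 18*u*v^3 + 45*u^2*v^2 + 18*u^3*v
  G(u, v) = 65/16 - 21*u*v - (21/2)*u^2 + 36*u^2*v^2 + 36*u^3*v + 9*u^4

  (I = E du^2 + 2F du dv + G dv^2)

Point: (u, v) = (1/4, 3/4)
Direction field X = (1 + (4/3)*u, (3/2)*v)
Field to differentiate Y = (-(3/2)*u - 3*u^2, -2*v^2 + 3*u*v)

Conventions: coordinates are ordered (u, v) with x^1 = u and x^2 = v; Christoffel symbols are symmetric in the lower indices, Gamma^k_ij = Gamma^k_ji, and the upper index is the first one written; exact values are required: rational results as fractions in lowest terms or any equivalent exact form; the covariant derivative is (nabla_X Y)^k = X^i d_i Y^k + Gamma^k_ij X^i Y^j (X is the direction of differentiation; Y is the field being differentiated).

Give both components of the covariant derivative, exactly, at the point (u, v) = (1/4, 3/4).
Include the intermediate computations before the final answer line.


E = 7481/256, F = -595/256, G = 305/256 at the point
E_u = 765/16, E_v = 255/4, F_u = 957/32, F_v = 171/32, G_u = -21/4, G_v = -21/16
EG - F^2 = 3765/128;  g^inv = (128/3765) * [[305/256, 595/256], [595/256, 7481/256]]
first-kind symbols [ij,l] = (1/2)(d_i g_jl + d_j g_il - d_l g_ij): [uu,u] = E_u/2 = 765/32, [uu,v] = F_u - E_v/2 = -63/32, [uv,u] = E_v/2 = 255/8, [uv,v] = G_u/2 = -21/8, [vv,u] = F_v - G_u/2 = 255/32, [vv,v] = G_v/2 = -21/32
Gamma^u_ij = (G*[ij,u] - F*[ij,v])/(EG - F^2), Gamma^v_ij = (E*[ij,v] - F*[ij,u])/(EG - F^2)
Gamma_uuu = 204/251, Gamma_uuv = 272/251, Gamma_uvv = 68/251, Gamma_vuu = -84/1255, Gamma_vuv = -112/1255, Gamma_vvv = -28/1255
X = (4/3, 9/8), Y = (-9/16, -9/16) at the point

Answer: (nabla_X Y)^u = -50437/8032, (nabla_X Y)^v = 6591/10040


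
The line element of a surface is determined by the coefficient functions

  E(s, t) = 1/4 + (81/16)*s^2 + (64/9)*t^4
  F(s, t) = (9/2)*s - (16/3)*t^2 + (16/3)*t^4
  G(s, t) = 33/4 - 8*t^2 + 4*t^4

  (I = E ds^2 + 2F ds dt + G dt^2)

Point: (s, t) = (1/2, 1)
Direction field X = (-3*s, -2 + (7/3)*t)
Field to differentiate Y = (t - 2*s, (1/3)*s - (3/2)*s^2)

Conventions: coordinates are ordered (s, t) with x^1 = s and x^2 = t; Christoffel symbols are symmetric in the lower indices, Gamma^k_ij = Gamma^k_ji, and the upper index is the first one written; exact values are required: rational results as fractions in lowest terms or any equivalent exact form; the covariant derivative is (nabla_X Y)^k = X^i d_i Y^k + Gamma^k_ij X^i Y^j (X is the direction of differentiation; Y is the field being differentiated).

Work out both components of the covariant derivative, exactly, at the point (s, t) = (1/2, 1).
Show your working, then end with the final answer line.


E = 4969/576, F = 9/4, G = 17/4 at the point
E_s = 81/16, E_t = 256/9, F_s = 9/2, F_t = 32/3, G_s = 0, G_t = 0
EG - F^2 = 72809/2304;  g^inv = (2304/72809) * [[17/4, -9/4], [-9/4, 4969/576]]
first-kind symbols [ij,l] = (1/2)(d_i g_jl + d_j g_il - d_l g_ij): [ss,s] = E_s/2 = 81/32, [ss,t] = F_s - E_t/2 = -175/18, [st,s] = E_t/2 = 128/9, [st,t] = G_s/2 = 0, [tt,s] = F_t - G_s/2 = 32/3, [tt,t] = G_t/2 = 0
Gamma^s_ij = (G*[ij,s] - F*[ij,t])/(EG - F^2), Gamma^t_ij = (E*[ij,t] - F*[ij,s])/(EG - F^2)
Gamma_sss = 75186/72809, Gamma_sst = 139264/72809, Gamma_stt = 104448/72809, Gamma_tss = -1857248/655281, Gamma_tst = -73728/72809, Gamma_ttt = -55296/72809
X = (-3/2, 1/3), Y = (0, -5/24) at the point

Answer: (nabla_X Y)^s = 836890/218427, (nabla_X Y)^t = 432863/291236


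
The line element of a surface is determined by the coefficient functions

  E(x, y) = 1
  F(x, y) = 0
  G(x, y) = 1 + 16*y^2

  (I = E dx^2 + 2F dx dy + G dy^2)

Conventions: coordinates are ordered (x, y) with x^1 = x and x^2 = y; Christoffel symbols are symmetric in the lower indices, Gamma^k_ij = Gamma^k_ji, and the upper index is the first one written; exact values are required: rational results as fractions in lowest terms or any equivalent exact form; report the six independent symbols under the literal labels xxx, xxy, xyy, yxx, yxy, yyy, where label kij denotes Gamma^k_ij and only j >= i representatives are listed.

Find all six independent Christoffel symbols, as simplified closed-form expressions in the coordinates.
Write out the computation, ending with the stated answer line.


E = 1; F = 0; G = 1 + 16*y^2
Gamma^k_ij = (1/2) g^{kl} (d_i g_jl + d_j g_il - d_l g_ij), with g^inv = (1/(EG-F^2)) [[G, -F], [-F, E]]
first partials: E_x = 0, E_y = 0, F_x = 0, F_y = 0, G_x = 0, G_y = 32*y
D = EG - F^2 = 1 + 16*y^2
expanded: Gamma^x_xx = (G E_x - 2F F_x + F E_y)/(2D), Gamma^x_xy = (G E_y - F G_x)/(2D), Gamma^x_yy = (2G F_y - G G_x - F G_y)/(2D), Gamma^y_xx = (2E F_x - E E_y - F E_x)/(2D), Gamma^y_xy = (E G_x - F E_y)/(2D), Gamma^y_yy = (E G_y - 2F F_y + F G_x)/(2D); substitute and cancel common factors

Answer: Gamma_xxx = 0, Gamma_xxy = 0, Gamma_xyy = 0, Gamma_yxx = 0, Gamma_yxy = 0, Gamma_yyy = 16*y/(16*y^2 + 1)


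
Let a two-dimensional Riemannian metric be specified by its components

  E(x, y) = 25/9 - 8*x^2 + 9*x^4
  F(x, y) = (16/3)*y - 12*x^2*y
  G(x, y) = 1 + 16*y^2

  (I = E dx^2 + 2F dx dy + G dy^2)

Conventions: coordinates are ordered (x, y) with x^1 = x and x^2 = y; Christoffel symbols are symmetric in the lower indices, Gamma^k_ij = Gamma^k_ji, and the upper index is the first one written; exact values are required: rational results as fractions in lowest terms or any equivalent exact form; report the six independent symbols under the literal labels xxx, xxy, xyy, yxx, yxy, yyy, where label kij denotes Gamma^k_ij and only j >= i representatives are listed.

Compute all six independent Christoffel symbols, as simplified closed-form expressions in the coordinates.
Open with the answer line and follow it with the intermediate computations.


Answer: Gamma_xxx = (162*x^3 - 72*x)/(81*x^4 - 72*x^2 + 144*y^2 + 25), Gamma_xxy = 0, Gamma_xyy = (48 - 108*x^2)/(81*x^4 - 72*x^2 + 144*y^2 + 25), Gamma_yxx = -216*x*y/(81*x^4 - 72*x^2 + 144*y^2 + 25), Gamma_yxy = 0, Gamma_yyy = 144*y/(81*x^4 - 72*x^2 + 144*y^2 + 25)

E = 25/9 - 8*x^2 + 9*x^4; F = (16/3)*y - 12*x^2*y; G = 1 + 16*y^2
Gamma^k_ij = (1/2) g^{kl} (d_i g_jl + d_j g_il - d_l g_ij), with g^inv = (1/(EG-F^2)) [[G, -F], [-F, E]]
first partials: E_x = -16*x + 36*x^3, E_y = 0, F_x = -24*x*y, F_y = 16/3 - 12*x^2, G_x = 0, G_y = 32*y
D = EG - F^2 = 25/9 + 16*y^2 - 8*x^2 + 9*x^4
expanded: Gamma^x_xx = (G E_x - 2F F_x + F E_y)/(2D), Gamma^x_xy = (G E_y - F G_x)/(2D), Gamma^x_yy = (2G F_y - G G_x - F G_y)/(2D), Gamma^y_xx = (2E F_x - E E_y - F E_x)/(2D), Gamma^y_xy = (E G_x - F E_y)/(2D), Gamma^y_yy = (E G_y - 2F F_y + F G_x)/(2D); substitute and cancel common factors


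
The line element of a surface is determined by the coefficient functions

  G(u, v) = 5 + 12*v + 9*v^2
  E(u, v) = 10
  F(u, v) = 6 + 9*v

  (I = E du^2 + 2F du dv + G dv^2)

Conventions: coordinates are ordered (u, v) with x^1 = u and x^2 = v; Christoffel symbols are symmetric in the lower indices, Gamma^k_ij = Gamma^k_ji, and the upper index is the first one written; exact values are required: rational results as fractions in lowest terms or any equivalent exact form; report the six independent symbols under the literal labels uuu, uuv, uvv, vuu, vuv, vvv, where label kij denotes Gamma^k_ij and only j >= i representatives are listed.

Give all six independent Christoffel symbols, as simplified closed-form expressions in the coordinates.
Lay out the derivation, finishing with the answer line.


E = 10; F = 6 + 9*v; G = 5 + 12*v + 9*v^2
Gamma^k_ij = (1/2) g^{kl} (d_i g_jl + d_j g_il - d_l g_ij), with g^inv = (1/(EG-F^2)) [[G, -F], [-F, E]]
first partials: E_u = 0, E_v = 0, F_u = 0, F_v = 9, G_u = 0, G_v = 12 + 18*v
D = EG - F^2 = 14 + 12*v + 9*v^2
expanded: Gamma^u_uu = (G E_u - 2F F_u + F E_v)/(2D), Gamma^u_uv = (G E_v - F G_u)/(2D), Gamma^u_vv = (2G F_v - G G_u - F G_v)/(2D), Gamma^v_uu = (2E F_u - E E_v - F E_u)/(2D), Gamma^v_uv = (E G_u - F E_v)/(2D), Gamma^v_vv = (E G_v - 2F F_v + F G_u)/(2D); substitute and cancel common factors

Answer: Gamma_uuu = 0, Gamma_uuv = 0, Gamma_uvv = 9/(9*v^2 + 12*v + 14), Gamma_vuu = 0, Gamma_vuv = 0, Gamma_vvv = (9*v + 6)/(9*v^2 + 12*v + 14)


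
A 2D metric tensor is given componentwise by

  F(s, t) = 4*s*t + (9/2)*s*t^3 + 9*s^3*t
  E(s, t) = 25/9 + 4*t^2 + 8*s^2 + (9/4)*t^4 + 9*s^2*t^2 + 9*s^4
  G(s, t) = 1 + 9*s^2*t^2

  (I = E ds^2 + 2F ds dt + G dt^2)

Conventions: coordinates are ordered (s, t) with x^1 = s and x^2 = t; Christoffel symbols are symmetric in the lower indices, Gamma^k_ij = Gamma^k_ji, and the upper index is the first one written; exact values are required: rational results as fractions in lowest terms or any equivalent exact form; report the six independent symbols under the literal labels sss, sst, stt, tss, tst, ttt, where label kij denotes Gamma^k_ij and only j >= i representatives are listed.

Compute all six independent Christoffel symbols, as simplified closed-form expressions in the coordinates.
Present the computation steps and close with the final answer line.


E = 25/9 + 4*t^2 + 8*s^2 + (9/4)*t^4 + 9*s^2*t^2 + 9*s^4; F = 4*s*t + (9/2)*s*t^3 + 9*s^3*t; G = 1 + 9*s^2*t^2
Gamma^k_ij = (1/2) g^{kl} (d_i g_jl + d_j g_il - d_l g_ij), with g^inv = (1/(EG-F^2)) [[G, -F], [-F, E]]
first partials: E_s = 16*s + 18*s*t^2 + 36*s^3, E_t = 8*t + 9*t^3 + 18*s^2*t, F_s = 4*t + (9/2)*t^3 + 27*s^2*t, F_t = 4*s + (27/2)*s*t^2 + 9*s^3, G_s = 18*s*t^2, G_t = 18*s^2*t
D = EG - F^2 = 25/9 + 4*t^2 + 8*s^2 + (9/4)*t^4 + 18*s^2*t^2 + 9*s^4
expanded: Gamma^s_ss = (G E_s - 2F F_s + F E_t)/(2D), Gamma^s_st = (G E_t - F G_s)/(2D), Gamma^s_tt = (2G F_t - G G_s - F G_t)/(2D), Gamma^t_ss = (2E F_s - E E_t - F E_s)/(2D), Gamma^t_st = (E G_s - F E_t)/(2D), Gamma^t_tt = (E G_t - 2F F_t + F G_s)/(2D); substitute and cancel common factors

Answer: Gamma_sss = (648*s^3 + 324*s*t^2 + 288*s)/(324*s^4 + 648*s^2*t^2 + 288*s^2 + 81*t^4 + 144*t^2 + 100), Gamma_sst = (324*s^2*t + 162*t^3 + 144*t)/(324*s^4 + 648*s^2*t^2 + 288*s^2 + 81*t^4 + 144*t^2 + 100), Gamma_stt = (324*s^3 + 162*s*t^2 + 144*s)/(324*s^4 + 648*s^2*t^2 + 288*s^2 + 81*t^4 + 144*t^2 + 100), Gamma_tss = 648*s^2*t/(324*s^4 + 648*s^2*t^2 + 288*s^2 + 81*t^4 + 144*t^2 + 100), Gamma_tst = 324*s*t^2/(324*s^4 + 648*s^2*t^2 + 288*s^2 + 81*t^4 + 144*t^2 + 100), Gamma_ttt = 324*s^2*t/(324*s^4 + 648*s^2*t^2 + 288*s^2 + 81*t^4 + 144*t^2 + 100)


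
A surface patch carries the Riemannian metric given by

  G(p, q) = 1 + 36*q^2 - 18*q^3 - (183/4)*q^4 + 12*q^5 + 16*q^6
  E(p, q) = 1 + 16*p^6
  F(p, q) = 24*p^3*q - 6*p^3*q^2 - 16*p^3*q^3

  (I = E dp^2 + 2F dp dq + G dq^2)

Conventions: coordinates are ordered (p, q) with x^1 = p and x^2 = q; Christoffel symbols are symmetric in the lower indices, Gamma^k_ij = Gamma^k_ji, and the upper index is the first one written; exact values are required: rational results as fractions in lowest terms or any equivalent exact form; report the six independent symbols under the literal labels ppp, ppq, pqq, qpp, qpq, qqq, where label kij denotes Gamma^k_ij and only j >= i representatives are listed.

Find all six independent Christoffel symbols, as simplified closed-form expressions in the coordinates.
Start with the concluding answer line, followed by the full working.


Answer: Gamma_ppp = 192*p^5/(64*p^6 + 64*q^6 + 48*q^5 - 183*q^4 - 72*q^3 + 144*q^2 + 4), Gamma_ppq = 0, Gamma_pqq = (-192*p^3*q^2 - 48*p^3*q + 96*p^3)/(64*p^6 + 64*q^6 + 48*q^5 - 183*q^4 - 72*q^3 + 144*q^2 + 4), Gamma_qpp = (-192*p^2*q^3 - 72*p^2*q^2 + 288*p^2*q)/(64*p^6 + 64*q^6 + 48*q^5 - 183*q^4 - 72*q^3 + 144*q^2 + 4), Gamma_qpq = 0, Gamma_qqq = (192*q^5 + 120*q^4 - 366*q^3 - 108*q^2 + 144*q)/(64*p^6 + 64*q^6 + 48*q^5 - 183*q^4 - 72*q^3 + 144*q^2 + 4)

E = 1 + 16*p^6; F = 24*p^3*q - 6*p^3*q^2 - 16*p^3*q^3; G = 1 + 36*q^2 - 18*q^3 - (183/4)*q^4 + 12*q^5 + 16*q^6
Gamma^k_ij = (1/2) g^{kl} (d_i g_jl + d_j g_il - d_l g_ij), with g^inv = (1/(EG-F^2)) [[G, -F], [-F, E]]
first partials: E_p = 96*p^5, E_q = 0, F_p = 72*p^2*q - 18*p^2*q^2 - 48*p^2*q^3, F_q = 24*p^3 - 12*p^3*q - 48*p^3*q^2, G_p = 0, G_q = 72*q - 54*q^2 - 183*q^3 + 60*q^4 + 96*q^5
D = EG - F^2 = 1 + 36*q^2 - 18*q^3 - (183/4)*q^4 + 12*q^5 + 16*q^6 + 16*p^6
expanded: Gamma^p_pp = (G E_p - 2F F_p + F E_q)/(2D), Gamma^p_pq = (G E_q - F G_p)/(2D), Gamma^p_qq = (2G F_q - G G_p - F G_q)/(2D), Gamma^q_pp = (2E F_p - E E_q - F E_p)/(2D), Gamma^q_pq = (E G_p - F E_q)/(2D), Gamma^q_qq = (E G_q - 2F F_q + F G_p)/(2D); substitute and cancel common factors


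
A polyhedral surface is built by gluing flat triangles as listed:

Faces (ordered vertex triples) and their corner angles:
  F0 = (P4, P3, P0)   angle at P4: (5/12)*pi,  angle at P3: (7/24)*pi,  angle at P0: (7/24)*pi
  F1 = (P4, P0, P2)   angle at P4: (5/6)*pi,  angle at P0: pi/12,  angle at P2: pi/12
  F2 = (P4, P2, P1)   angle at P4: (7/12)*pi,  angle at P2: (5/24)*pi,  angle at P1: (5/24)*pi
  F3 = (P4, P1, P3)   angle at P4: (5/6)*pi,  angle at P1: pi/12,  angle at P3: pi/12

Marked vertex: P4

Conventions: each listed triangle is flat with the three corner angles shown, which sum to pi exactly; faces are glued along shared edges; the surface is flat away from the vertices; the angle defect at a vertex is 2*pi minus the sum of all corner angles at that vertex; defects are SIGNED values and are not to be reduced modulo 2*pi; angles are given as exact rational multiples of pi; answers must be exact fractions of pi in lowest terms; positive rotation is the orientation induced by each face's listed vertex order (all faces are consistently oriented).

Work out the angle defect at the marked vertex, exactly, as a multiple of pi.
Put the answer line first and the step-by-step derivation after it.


Answer: defect(P4) = (-2/3)*pi

Sum of corner angles at P4: (8/3)*pi
defect = 2*pi - (8/3)*pi


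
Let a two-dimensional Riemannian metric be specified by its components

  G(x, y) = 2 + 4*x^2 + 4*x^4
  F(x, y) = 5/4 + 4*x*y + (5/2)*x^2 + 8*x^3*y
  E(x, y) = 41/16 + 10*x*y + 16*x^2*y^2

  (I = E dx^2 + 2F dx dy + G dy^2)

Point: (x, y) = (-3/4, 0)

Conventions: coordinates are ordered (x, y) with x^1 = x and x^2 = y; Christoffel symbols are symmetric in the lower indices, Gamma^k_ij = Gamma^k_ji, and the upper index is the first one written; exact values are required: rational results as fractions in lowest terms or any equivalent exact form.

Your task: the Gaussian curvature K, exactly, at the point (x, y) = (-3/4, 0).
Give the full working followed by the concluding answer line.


E = 41/16, F = 85/32, G = 353/64, EG - F^2 = 453/64 at the point
E_x = 0, E_y = -15/2, F_x = -15/4, F_y = -51/8, G_x = -51/4, G_y = 0
E_yy = 18, F_xy = 35/2, G_xx = 35
K follows from Brioschi's formula, (det M1 - det M2)/(EG - F^2)^2.
M1 = [[-E_yy/2 + F_xy - G_xx/2, E_x/2, F_x - E_y/2], [F_y - G_x/2, E, F], [G_y/2, F, G]] = [[-9, 0, 0], [0, 41/16, 85/32], [0, 85/32, 353/64]]; det M1 = -4077/64
M2 = [[0, E_y/2, G_x/2], [E_y/2, E, F], [G_x/2, F, G]] = [[0, -15/4, -51/8], [-15/4, 41/16, 85/32], [-51/8, 85/32, 353/64]]; det M2 = -3501/64
det M1 - det M2 = -9; K = -9 / (453/64)^2 = -4096/22801

Answer: K = -4096/22801


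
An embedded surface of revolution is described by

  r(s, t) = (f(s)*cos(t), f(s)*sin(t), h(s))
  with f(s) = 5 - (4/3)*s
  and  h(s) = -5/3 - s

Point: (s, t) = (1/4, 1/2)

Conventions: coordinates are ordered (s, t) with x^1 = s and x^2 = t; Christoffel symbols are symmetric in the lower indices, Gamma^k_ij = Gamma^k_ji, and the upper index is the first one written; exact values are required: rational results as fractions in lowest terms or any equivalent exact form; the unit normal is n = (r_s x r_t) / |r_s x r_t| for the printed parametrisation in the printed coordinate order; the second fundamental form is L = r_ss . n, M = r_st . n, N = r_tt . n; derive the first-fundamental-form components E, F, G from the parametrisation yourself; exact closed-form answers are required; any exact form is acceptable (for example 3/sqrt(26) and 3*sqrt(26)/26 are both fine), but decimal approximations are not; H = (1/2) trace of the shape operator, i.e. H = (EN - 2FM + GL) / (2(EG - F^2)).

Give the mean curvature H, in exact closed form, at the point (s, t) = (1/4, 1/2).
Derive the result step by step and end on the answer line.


f = 14/3, f' = -4/3, f'' = 0, h' = -1, h'' = 0
E = 25/9, F = 0, G = 196/9; answer radicand W^2 = 25/9
unnormalised second-form numerators: l = 0, m = 0, n = -14/3; L = l/sqrt(25/9), and similarly M = m/sqrt(W^2), N = n/sqrt(W^2)
H = (E*n - 2*F*m + G*l) / (2*(EG - F^2)*sqrt(W^2)); E*n - 2*F*m + G*l = -350/27, EG - F^2 = 4900/81, so H = (-3/28)/sqrt(25/9)

Answer: H = -9/140


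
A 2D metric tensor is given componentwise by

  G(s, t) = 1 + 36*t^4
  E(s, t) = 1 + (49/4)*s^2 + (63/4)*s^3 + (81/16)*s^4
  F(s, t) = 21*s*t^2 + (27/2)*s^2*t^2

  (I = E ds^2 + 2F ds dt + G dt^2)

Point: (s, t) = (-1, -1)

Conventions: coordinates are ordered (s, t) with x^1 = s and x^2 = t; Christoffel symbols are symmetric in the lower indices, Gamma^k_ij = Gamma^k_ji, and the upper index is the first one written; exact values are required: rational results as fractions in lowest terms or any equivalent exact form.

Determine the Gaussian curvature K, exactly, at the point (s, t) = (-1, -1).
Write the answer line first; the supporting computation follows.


Answer: K = 3072/380689

E = 41/16, F = -15/2, G = 37, EG - F^2 = 617/16 at the point
E_s = 5/2, E_t = 0, F_s = -6, F_t = 15, G_s = 0, G_t = -144
E_tt = 0, F_st = 12, G_ss = 0
By Brioschi, K is (det M1 - det M2) divided by (EG - F^2) squared.
M1 = [[-E_tt/2 + F_st - G_ss/2, E_s/2, F_s - E_t/2], [F_t - G_s/2, E, F], [G_t/2, F, G]] = [[12, 5/4, -6], [15, 41/16, -15/2], [-72, -15/2, 37]]; det M1 = 12
M2 = [[0, E_t/2, G_s/2], [E_t/2, E, F], [G_s/2, F, G]] = [[0, 0, 0], [0, 41/16, -15/2], [0, -15/2, 37]]; det M2 = 0
det M1 - det M2 = 12; K = 12 / (617/16)^2 = 3072/380689


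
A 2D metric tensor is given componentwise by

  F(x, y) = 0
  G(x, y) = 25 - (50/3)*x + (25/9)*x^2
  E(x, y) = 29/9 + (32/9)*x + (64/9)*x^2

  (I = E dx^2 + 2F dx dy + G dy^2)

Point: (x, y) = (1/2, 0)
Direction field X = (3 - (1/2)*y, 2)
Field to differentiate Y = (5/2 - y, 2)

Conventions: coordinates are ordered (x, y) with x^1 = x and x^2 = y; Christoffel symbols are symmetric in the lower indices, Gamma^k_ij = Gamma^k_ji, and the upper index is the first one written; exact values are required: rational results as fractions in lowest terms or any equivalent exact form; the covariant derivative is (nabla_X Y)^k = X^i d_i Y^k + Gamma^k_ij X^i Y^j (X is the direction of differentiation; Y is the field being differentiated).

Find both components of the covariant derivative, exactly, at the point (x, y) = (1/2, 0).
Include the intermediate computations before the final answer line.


E = 61/9, F = 0, G = 625/36 at the point
E_x = 32/3, E_y = 0, F_x = 0, F_y = 0, G_x = -125/9, G_y = 0
EG - F^2 = 38125/324;  g^inv = (324/38125) * [[625/36, 0], [0, 61/9]]
first-kind symbols [ij,l] = (1/2)(d_i g_jl + d_j g_il - d_l g_ij): [xx,x] = E_x/2 = 16/3, [xx,y] = F_x - E_y/2 = 0, [xy,x] = E_y/2 = 0, [xy,y] = G_x/2 = -125/18, [yy,x] = F_y - G_x/2 = 125/18, [yy,y] = G_y/2 = 0
Gamma^x_ij = (G*[ij,x] - F*[ij,y])/(EG - F^2), Gamma^y_ij = (E*[ij,y] - F*[ij,x])/(EG - F^2)
Gamma_xxx = 48/61, Gamma_xxy = 0, Gamma_xyy = 125/122, Gamma_yxx = 0, Gamma_yxy = -2/5, Gamma_yyy = 0
X = (3, 2), Y = (5/2, 2) at the point

Answer: (nabla_X Y)^x = 8, (nabla_X Y)^y = -22/5


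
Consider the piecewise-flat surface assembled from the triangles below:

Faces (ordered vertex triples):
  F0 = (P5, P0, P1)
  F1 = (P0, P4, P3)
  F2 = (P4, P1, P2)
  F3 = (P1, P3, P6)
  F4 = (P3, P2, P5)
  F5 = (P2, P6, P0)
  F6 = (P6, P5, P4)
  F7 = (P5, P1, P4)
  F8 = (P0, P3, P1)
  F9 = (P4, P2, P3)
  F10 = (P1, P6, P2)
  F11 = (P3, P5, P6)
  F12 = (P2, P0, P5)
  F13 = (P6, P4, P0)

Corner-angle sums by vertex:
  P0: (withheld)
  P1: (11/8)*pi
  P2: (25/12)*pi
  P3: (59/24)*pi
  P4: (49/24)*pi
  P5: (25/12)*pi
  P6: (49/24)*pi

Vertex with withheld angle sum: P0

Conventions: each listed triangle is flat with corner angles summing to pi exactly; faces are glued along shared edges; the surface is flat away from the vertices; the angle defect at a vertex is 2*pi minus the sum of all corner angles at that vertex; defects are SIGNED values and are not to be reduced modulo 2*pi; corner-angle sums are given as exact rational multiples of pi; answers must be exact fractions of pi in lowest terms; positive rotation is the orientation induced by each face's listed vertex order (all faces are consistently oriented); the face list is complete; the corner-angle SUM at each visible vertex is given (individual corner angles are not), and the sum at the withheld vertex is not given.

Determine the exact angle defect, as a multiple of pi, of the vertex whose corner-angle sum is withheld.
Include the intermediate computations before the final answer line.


V = 7, E = 21, F = 14; chi = V - E + F = 0
Gauss-Bonnet: total defect = 2*pi*chi = 0; visible defects sum to -pi/12

Answer: defect(P0) = pi/12


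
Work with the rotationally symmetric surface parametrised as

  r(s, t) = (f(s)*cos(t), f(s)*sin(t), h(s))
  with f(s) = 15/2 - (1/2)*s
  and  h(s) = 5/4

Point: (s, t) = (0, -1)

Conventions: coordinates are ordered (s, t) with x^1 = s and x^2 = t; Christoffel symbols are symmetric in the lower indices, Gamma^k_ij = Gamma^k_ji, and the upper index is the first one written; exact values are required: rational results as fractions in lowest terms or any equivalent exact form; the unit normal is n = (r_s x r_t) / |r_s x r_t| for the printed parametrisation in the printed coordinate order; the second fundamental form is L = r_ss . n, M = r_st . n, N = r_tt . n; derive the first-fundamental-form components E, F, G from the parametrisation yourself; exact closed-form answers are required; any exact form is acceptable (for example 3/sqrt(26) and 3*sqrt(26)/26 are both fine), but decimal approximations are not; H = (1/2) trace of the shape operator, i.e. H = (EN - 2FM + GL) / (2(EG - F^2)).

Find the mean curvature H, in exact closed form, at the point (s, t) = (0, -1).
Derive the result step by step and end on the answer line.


f = 15/2, f' = -1/2, f'' = 0, h' = 0, h'' = 0
E = 1/4, F = 0, G = 225/4; answer radicand W^2 = 1/4
unnormalised second-form numerators: l = 0, m = 0, n = 0; L = l/sqrt(1/4), and similarly M = m/sqrt(W^2), N = n/sqrt(W^2)
H = (E*n - 2*F*m + G*l) / (2*(EG - F^2)*sqrt(W^2)); E*n - 2*F*m + G*l = 0, EG - F^2 = 225/16, so H = (0)/sqrt(1/4)

Answer: H = 0


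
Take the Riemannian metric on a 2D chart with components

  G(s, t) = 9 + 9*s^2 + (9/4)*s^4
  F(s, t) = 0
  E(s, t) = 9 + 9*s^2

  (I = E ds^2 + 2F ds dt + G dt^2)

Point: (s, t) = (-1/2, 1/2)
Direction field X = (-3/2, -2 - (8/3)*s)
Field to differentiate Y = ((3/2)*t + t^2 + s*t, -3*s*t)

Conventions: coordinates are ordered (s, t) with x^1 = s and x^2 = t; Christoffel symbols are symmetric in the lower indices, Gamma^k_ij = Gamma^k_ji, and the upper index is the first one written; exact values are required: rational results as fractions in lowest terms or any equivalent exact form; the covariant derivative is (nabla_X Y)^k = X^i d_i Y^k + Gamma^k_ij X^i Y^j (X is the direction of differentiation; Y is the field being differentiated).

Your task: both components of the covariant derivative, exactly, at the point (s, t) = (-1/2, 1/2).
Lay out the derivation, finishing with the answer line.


E = 45/4, F = 0, G = 729/64 at the point
E_s = -9, E_t = 0, F_s = 0, F_t = 0, G_s = -81/8, G_t = 0
EG - F^2 = 32805/256;  g^inv = (256/32805) * [[729/64, 0], [0, 45/4]]
first-kind symbols [ij,l] = (1/2)(d_i g_jl + d_j g_il - d_l g_ij): [ss,s] = E_s/2 = -9/2, [ss,t] = F_s - E_t/2 = 0, [st,s] = E_t/2 = 0, [st,t] = G_s/2 = -81/16, [tt,s] = F_t - G_s/2 = 81/16, [tt,t] = G_t/2 = 0
Gamma^s_ij = (G*[ij,s] - F*[ij,t])/(EG - F^2), Gamma^t_ij = (E*[ij,t] - F*[ij,s])/(EG - F^2)
Gamma_sss = -2/5, Gamma_sst = 0, Gamma_stt = 9/20, Gamma_tss = 0, Gamma_tst = -4/9, Gamma_ttt = 0
X = (-3/2, -2/3), Y = (3/4, 3/4) at the point

Answer: (nabla_X Y)^s = -223/120, (nabla_X Y)^t = 71/36


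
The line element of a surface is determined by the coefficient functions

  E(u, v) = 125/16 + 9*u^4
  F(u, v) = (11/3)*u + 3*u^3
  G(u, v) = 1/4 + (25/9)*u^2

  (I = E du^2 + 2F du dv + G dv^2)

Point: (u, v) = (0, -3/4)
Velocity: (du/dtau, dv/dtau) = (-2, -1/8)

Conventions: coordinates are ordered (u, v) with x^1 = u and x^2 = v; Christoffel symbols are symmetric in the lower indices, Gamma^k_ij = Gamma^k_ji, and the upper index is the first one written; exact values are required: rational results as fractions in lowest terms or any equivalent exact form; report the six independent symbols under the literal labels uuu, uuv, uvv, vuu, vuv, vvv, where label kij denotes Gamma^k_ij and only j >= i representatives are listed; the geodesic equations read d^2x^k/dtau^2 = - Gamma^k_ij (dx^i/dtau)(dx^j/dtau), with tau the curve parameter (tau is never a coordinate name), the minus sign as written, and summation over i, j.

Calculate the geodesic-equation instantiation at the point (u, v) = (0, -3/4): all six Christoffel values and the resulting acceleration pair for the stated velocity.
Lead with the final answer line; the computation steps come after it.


Answer: Gamma_uuu = 0, Gamma_uuv = 0, Gamma_uvv = 0, Gamma_vuu = 44/3, Gamma_vuv = 0, Gamma_vvv = 0; accelerations (d^2u/dtau^2, d^2v/dtau^2) = (0, -176/3)

E = 125/16, F = 0, G = 1/4 at the point
E_u = 0, E_v = 0, F_u = 11/3, F_v = 0, G_u = 0, G_v = 0
EG - F^2 = 125/64;  g^inv = (64/125) * [[1/4, 0], [0, 125/16]]
first-kind symbols [ij,l] = (1/2)(d_i g_jl + d_j g_il - d_l g_ij): [uu,u] = E_u/2 = 0, [uu,v] = F_u - E_v/2 = 11/3, [uv,u] = E_v/2 = 0, [uv,v] = G_u/2 = 0, [vv,u] = F_v - G_u/2 = 0, [vv,v] = G_v/2 = 0
Gamma^u_ij = (G*[ij,u] - F*[ij,v])/(EG - F^2), Gamma^v_ij = (E*[ij,v] - F*[ij,u])/(EG - F^2)
Gamma_uuu = 0, Gamma_uuv = 0, Gamma_uvv = 0, Gamma_vuu = 44/3, Gamma_vuv = 0, Gamma_vvv = 0
d^2u/dtau^2 = -(Gamma_uuu*(-2)^2 + 2*Gamma_uuv*(-2)*(-1/8) + Gamma_uvv*(-1/8)^2) = 0
d^2v/dtau^2 = -(Gamma_vuu*(-2)^2 + 2*Gamma_vuv*(-2)*(-1/8) + Gamma_vvv*(-1/8)^2) = -176/3


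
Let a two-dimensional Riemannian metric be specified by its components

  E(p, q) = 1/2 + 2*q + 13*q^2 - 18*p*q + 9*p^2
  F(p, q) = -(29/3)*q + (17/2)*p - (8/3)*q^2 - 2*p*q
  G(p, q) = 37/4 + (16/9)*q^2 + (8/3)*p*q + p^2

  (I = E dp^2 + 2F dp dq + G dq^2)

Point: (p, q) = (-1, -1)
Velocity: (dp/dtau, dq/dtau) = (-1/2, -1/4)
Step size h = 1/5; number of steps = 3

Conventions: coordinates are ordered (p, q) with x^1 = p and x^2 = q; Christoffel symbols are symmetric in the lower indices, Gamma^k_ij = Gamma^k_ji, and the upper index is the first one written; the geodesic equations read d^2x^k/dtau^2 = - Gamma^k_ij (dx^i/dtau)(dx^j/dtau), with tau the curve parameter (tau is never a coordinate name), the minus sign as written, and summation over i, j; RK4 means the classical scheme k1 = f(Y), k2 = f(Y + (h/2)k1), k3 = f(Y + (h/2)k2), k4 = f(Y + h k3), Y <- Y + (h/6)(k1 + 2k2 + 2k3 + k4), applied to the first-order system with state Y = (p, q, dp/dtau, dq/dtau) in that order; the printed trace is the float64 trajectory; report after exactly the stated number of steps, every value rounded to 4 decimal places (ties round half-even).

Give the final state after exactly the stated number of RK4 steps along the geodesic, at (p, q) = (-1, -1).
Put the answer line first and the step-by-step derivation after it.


Answer: p = -1.2813, q = -1.1702, dp/dtau = -0.4326, dq/dtau = -0.3049

f(Y) = (dp/dtau, dq/dtau, -Gamma^p_ij Y'^i Y'^j, -Gamma^q_ij Y'^i Y'^j) with the Gammas evaluated at the stage position; h = 0.200000; intermediate values shown to 6 dp
step 0: p = -1.0000, q = -1.0000, dp/dtau = -0.5000, dq/dtau = -0.2500
step 1:
  k1: at (p, q) = (-1.000000, -1.000000), (dp/dtau, dq/dtau) = (-0.500000, -0.250000); Gamma_ppp = 1.929665, Gamma_ppq = -2.133863, Gamma_pqq = -0.444697, Gamma_qpp = 1.378332, Gamma_qpq = -0.667045, Gamma_qqq = -0.317640; k1 = (-0.500000, -0.250000, 0.078843, -0.157969)
  k2: at (p, q) = (-1.050000, -1.025000), (dp/dtau, dq/dtau) = (-0.492116, -0.265797); Gamma_ppp = 2.050298, Gamma_ppq = -2.176307, Gamma_pqq = -0.329289, Gamma_qpp = 1.429158, Gamma_qpq = -0.732817, Gamma_qqq = -0.300178; k2 = (-0.492116, -0.265797, 0.096061, -0.133194)
  k3: at (p, q) = (-1.049212, -1.026580), (dp/dtau, dq/dtau) = (-0.490394, -0.263319); Gamma_ppp = 2.041765, Gamma_ppq = -2.171679, Gamma_pqq = -0.319712, Gamma_qpp = 1.426777, Gamma_qpq = -0.729705, Gamma_qqq = -0.297403; k3 = (-0.490394, -0.263319, 0.092011, -0.134045)
  k4: at (p, q) = (-1.098079, -1.052664), (dp/dtau, dq/dtau) = (-0.481598, -0.276809); Gamma_ppp = 2.157950, Gamma_ppq = -2.220573, Gamma_pqq = -0.193487, Gamma_qpp = 1.480219, Gamma_qpq = -0.794868, Gamma_qqq = -0.270285; k4 = (-0.481598, -0.276809, 0.106370, -0.110678)
  Y <- Y + (h/6)(k1 + 2k2 + 2k3 + k4): p = -1.0982, q = -1.0528, dp/dtau = -0.4813, dq/dtau = -0.2768
step 2:
  k1: at (p, q) = (-1.098221, -1.052835), (dp/dtau, dq/dtau) = (-0.481288, -0.276771); Gamma_ppp = 2.157962, Gamma_ppq = -2.220537, Gamma_pqq = -0.192611, Gamma_qpp = 1.480294, Gamma_qpq = -0.794957, Gamma_qqq = -0.270049; k1 = (-0.481288, -0.276771, 0.106468, -0.110420)
  k2: at (p, q) = (-1.146349, -1.080512), (dp/dtau, dq/dtau) = (-0.470641, -0.287813); Gamma_ppp = 2.269750, Gamma_ppq = -2.275303, Gamma_pqq = -0.053047, Gamma_qpp = 1.536050, Gamma_qpq = -0.860109, Gamma_qqq = -0.232630; k2 = (-0.470641, -0.287813, 0.118047, -0.087955)
  k3: at (p, q) = (-1.145285, -1.081616), (dp/dtau, dq/dtau) = (-0.469483, -0.285566); Gamma_ppp = 2.260989, Gamma_ppq = -2.270261, Gamma_pqq = -0.048132, Gamma_qpp = 1.532938, Gamma_qpq = -0.856605, Gamma_qqq = -0.231087; k3 = (-0.469483, -0.285566, 0.114312, -0.089350)
  k4: at (p, q) = (-1.192117, -1.109948), (dp/dtau, dq/dtau) = (-0.458426, -0.294641); Gamma_ppp = 2.368588, Gamma_ppq = -2.330145, Gamma_pqq = 0.097649, Gamma_qpp = 1.589825, Gamma_qpq = -0.921532, Gamma_qqq = -0.185588; k4 = (-0.458426, -0.294641, 0.123224, -0.069053)
  Y <- Y + (h/6)(k1 + 2k2 + 2k3 + k4): p = -1.1922, q = -1.1101, dp/dtau = -0.4581, dq/dtau = -0.2946
step 3:
  k1: at (p, q) = (-1.192219, -1.110107), (dp/dtau, dq/dtau) = (-0.458141, -0.294574); Gamma_ppp = 2.368458, Gamma_ppq = -2.330059, Gamma_pqq = 0.098365, Gamma_qpp = 1.589836, Gamma_qpq = -0.921554, Gamma_qqq = -0.185356; k1 = (-0.458141, -0.294574, 0.123253, -0.068873)
  k2: at (p, q) = (-1.238033, -1.139564), (dp/dtau, dq/dtau) = (-0.445816, -0.301461); Gamma_ppp = 2.471288, Gamma_ppq = -2.393994, Gamma_pqq = 0.251976, Gamma_qpp = 1.647432, Gamma_qpq = -0.986360, Gamma_qqq = -0.131553; k2 = (-0.445816, -0.301461, 0.129415, -0.050349)
  k3: at (p, q) = (-1.236801, -1.140253), (dp/dtau, dq/dtau) = (-0.445200, -0.299608); Gamma_ppp = 2.462604, Gamma_ppq = -2.388389, Gamma_pqq = 0.252770, Gamma_qpp = 1.643835, Gamma_qpq = -0.982525, Gamma_qqq = -0.131480; k3 = (-0.445200, -0.299608, 0.126369, -0.051901)
  k4: at (p, q) = (-1.281259, -1.170029), (dp/dtau, dq/dtau) = (-0.432867, -0.304954); Gamma_ppp = 2.561287, Gamma_ppq = -2.455425, Gamma_pqq = 0.408062, Gamma_qpp = 1.701436, Gamma_qpq = -1.046974, Gamma_qqq = -0.071956; k4 = (-0.432867, -0.304954, 0.130387, -0.035703)
  Y <- Y + (h/6)(k1 + 2k2 + 2k3 + k4): p = -1.2813, q = -1.1702, dp/dtau = -0.4326, dq/dtau = -0.3049


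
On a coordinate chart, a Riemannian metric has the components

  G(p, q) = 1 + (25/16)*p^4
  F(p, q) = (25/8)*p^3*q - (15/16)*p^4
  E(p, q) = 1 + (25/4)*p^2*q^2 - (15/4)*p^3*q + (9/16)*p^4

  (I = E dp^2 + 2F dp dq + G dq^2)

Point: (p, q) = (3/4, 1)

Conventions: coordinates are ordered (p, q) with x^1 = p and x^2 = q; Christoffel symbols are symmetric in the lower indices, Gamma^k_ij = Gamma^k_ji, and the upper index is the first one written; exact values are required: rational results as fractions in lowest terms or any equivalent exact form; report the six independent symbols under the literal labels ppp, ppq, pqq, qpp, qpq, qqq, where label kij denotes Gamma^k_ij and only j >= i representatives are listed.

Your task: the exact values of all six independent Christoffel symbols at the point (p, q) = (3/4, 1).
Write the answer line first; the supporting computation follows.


Answer: Gamma_ppp = 4092/7385, Gamma_ppq = 1116/1477, Gamma_pqq = 0, Gamma_qpp = 396/1477, Gamma_qpq = 540/1477, Gamma_qqq = 0

E = 12745/4096, F = 4185/4096, G = 6121/4096 at the point
E_p = 1023/256, E_q = 1395/256, F_p = 945/256, F_q = 675/512, G_p = 675/256, G_q = 0
EG - F^2 = 7385/2048;  g^inv = (2048/7385) * [[6121/4096, -4185/4096], [-4185/4096, 12745/4096]]
first-kind symbols [ij,l] = (1/2)(d_i g_jl + d_j g_il - d_l g_ij): [pp,p] = E_p/2 = 1023/512, [pp,q] = F_p - E_q/2 = 495/512, [pq,p] = E_q/2 = 1395/512, [pq,q] = G_p/2 = 675/512, [qq,p] = F_q - G_p/2 = 0, [qq,q] = G_q/2 = 0
Gamma^p_ij = (G*[ij,p] - F*[ij,q])/(EG - F^2), Gamma^q_ij = (E*[ij,q] - F*[ij,p])/(EG - F^2)


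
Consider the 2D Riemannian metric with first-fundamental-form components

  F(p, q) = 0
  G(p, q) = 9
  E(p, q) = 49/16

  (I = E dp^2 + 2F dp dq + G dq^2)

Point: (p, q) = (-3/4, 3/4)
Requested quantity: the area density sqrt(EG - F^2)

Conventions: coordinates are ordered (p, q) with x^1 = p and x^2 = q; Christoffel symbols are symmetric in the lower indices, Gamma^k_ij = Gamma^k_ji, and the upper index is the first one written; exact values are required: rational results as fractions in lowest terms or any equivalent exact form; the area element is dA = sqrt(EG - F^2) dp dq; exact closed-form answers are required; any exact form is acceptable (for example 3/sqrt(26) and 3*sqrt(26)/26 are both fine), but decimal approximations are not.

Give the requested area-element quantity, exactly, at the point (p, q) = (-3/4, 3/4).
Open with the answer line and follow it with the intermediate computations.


Answer: sqrt(EG - F^2) = 21/4

E = 49/16, F = 0, G = 9; EG - F^2 = 441/16


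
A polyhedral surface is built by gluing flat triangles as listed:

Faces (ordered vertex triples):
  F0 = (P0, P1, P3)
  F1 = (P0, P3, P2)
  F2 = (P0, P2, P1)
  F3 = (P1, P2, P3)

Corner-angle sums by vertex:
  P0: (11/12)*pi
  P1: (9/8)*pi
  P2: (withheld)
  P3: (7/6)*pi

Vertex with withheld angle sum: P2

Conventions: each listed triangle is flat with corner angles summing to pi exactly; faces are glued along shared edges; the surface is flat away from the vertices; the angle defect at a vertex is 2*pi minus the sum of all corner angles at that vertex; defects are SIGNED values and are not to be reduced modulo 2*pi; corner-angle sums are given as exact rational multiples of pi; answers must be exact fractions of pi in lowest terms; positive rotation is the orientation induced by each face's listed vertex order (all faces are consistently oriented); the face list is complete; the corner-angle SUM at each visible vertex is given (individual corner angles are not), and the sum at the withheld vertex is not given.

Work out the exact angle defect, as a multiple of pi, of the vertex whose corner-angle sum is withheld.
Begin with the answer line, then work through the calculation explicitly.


Answer: defect(P2) = (29/24)*pi

V = 4, E = 6, F = 4; chi = V - E + F = 2
Gauss-Bonnet: total defect = 2*pi*chi = 4*pi; visible defects sum to (67/24)*pi
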